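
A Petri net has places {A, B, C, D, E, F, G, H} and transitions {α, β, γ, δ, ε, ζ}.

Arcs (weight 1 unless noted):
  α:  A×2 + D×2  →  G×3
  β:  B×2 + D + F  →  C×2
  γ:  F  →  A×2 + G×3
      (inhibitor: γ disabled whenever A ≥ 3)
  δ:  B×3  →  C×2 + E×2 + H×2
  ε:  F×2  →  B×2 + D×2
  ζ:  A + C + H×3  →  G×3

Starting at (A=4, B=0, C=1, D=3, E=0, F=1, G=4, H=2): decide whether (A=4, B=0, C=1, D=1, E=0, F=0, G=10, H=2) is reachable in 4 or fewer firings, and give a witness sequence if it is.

step 1: fire α:  (A=4, B=0, C=1, D=3, E=0, F=1, G=4, H=2) → (A=2, B=0, C=1, D=1, E=0, F=1, G=7, H=2)
step 2: fire γ:  (A=2, B=0, C=1, D=1, E=0, F=1, G=7, H=2) → (A=4, B=0, C=1, D=1, E=0, F=0, G=10, H=2)

YES — reachable via ⟨α, γ⟩ (2 firings)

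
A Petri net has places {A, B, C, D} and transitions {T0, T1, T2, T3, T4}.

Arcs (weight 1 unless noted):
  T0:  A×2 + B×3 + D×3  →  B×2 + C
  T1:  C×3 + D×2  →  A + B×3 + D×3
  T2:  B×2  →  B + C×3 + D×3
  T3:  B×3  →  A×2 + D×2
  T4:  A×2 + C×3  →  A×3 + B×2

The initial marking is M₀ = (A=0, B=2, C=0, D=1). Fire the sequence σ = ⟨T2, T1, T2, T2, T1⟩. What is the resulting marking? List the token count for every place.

step 1: fire T2:  (A=0, B=2, C=0, D=1) → (A=0, B=1, C=3, D=4)
step 2: fire T1:  (A=0, B=1, C=3, D=4) → (A=1, B=4, C=0, D=5)
step 3: fire T2:  (A=1, B=4, C=0, D=5) → (A=1, B=3, C=3, D=8)
step 4: fire T2:  (A=1, B=3, C=3, D=8) → (A=1, B=2, C=6, D=11)
step 5: fire T1:  (A=1, B=2, C=6, D=11) → (A=2, B=5, C=3, D=12)

(A=2, B=5, C=3, D=12)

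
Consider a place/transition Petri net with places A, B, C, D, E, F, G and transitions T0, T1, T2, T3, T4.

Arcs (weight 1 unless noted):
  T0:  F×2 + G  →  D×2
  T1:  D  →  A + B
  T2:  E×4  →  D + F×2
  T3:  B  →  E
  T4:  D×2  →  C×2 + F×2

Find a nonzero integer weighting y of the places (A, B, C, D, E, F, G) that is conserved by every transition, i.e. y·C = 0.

y = (A:1, B:3, C:0, D:4, E:3, F:4, G:0)

Incidence matrix C (rows=places, cols=transitions):
       T0   T1   T2   T3   T4
    A   0    1    0    0    0
    B   0    1    0   -1    0
    C   0    0    0    0    2
    D   2   -1    1    0   -2
    E   0    0   -4    1    0
    F  -2    0    2    0    2
    G  -1    0    0    0    0

Candidate y = [1, 3, 0, 4, 3, 4, 0]; check y·C column-wise:
  col T0: 1·0 + 3·0 + 4·2 + 3·0 + 4·-2 + 0·-1 = 0
  col T1: 1·1 + 3·1 + 4·-1 + 3·0 + 4·0 = 0
  col T2: 1·0 + 3·0 + 4·1 + 3·-4 + 4·2 = 0
  col T3: 1·0 + 3·-1 + 4·0 + 3·1 + 4·0 = 0
  col T4: 1·0 + 3·0 + 0·2 + 4·-2 + 3·0 + 4·2 = 0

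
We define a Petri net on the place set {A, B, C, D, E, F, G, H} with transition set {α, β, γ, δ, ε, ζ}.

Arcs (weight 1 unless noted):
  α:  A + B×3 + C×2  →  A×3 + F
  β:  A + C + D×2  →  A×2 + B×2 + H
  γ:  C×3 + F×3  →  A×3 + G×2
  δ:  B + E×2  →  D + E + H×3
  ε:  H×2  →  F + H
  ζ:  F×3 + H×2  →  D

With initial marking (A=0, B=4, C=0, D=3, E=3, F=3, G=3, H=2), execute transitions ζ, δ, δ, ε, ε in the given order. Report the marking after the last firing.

(A=0, B=2, C=0, D=6, E=1, F=2, G=3, H=4)

step 1: fire ζ:  (A=0, B=4, C=0, D=3, E=3, F=3, G=3, H=2) → (A=0, B=4, C=0, D=4, E=3, F=0, G=3, H=0)
step 2: fire δ:  (A=0, B=4, C=0, D=4, E=3, F=0, G=3, H=0) → (A=0, B=3, C=0, D=5, E=2, F=0, G=3, H=3)
step 3: fire δ:  (A=0, B=3, C=0, D=5, E=2, F=0, G=3, H=3) → (A=0, B=2, C=0, D=6, E=1, F=0, G=3, H=6)
step 4: fire ε:  (A=0, B=2, C=0, D=6, E=1, F=0, G=3, H=6) → (A=0, B=2, C=0, D=6, E=1, F=1, G=3, H=5)
step 5: fire ε:  (A=0, B=2, C=0, D=6, E=1, F=1, G=3, H=5) → (A=0, B=2, C=0, D=6, E=1, F=2, G=3, H=4)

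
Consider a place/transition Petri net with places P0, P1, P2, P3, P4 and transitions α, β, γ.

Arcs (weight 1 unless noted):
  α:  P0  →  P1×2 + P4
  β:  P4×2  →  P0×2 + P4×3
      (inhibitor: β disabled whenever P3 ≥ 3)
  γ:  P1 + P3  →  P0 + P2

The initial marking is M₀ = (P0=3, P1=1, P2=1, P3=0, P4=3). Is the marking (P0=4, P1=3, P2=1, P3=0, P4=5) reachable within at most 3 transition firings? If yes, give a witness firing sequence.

YES — reachable via ⟨α, β⟩ (2 firings)

step 1: fire α:  (P0=3, P1=1, P2=1, P3=0, P4=3) → (P0=2, P1=3, P2=1, P3=0, P4=4)
step 2: fire β:  (P0=2, P1=3, P2=1, P3=0, P4=4) → (P0=4, P1=3, P2=1, P3=0, P4=5)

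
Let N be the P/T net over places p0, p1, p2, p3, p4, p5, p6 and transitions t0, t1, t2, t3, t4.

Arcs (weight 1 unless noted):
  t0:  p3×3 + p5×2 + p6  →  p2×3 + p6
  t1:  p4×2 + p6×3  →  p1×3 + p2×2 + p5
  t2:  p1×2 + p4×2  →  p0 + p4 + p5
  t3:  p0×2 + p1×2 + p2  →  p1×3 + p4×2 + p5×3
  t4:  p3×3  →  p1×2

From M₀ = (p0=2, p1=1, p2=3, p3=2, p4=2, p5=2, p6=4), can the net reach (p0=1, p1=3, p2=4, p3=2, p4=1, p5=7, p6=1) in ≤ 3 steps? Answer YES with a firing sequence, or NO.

YES — reachable via ⟨t1, t3, t2⟩ (3 firings)

step 1: fire t1:  (p0=2, p1=1, p2=3, p3=2, p4=2, p5=2, p6=4) → (p0=2, p1=4, p2=5, p3=2, p4=0, p5=3, p6=1)
step 2: fire t3:  (p0=2, p1=4, p2=5, p3=2, p4=0, p5=3, p6=1) → (p0=0, p1=5, p2=4, p3=2, p4=2, p5=6, p6=1)
step 3: fire t2:  (p0=0, p1=5, p2=4, p3=2, p4=2, p5=6, p6=1) → (p0=1, p1=3, p2=4, p3=2, p4=1, p5=7, p6=1)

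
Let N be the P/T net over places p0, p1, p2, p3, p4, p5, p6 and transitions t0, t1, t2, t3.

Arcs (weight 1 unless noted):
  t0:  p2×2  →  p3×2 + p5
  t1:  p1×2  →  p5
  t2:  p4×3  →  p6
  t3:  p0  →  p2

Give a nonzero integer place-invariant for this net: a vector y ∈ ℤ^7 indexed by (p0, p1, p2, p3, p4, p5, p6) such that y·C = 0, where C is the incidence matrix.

Incidence matrix C (rows=places, cols=transitions):
       t0   t1   t2   t3
   p0   0    0    0   -1
   p1   0   -2    0    0
   p2  -2    0    0    1
   p3   2    0    0    0
   p4   0    0   -3    0
   p5   1    1    0    0
   p6   0    0    1    0

Candidate y = [1, 0, 1, 1, 0, 0, 0]; check y·C column-wise:
  col t0: 1·0 + 1·-2 + 1·2 + 0·1 = 0
  col t1: 1·0 + 0·-2 + 1·0 + 1·0 + 0·1 = 0
  col t2: 1·0 + 1·0 + 1·0 + 0·-3 + 0·1 = 0
  col t3: 1·-1 + 1·1 + 1·0 = 0

y = (p0:1, p1:0, p2:1, p3:1, p4:0, p5:0, p6:0)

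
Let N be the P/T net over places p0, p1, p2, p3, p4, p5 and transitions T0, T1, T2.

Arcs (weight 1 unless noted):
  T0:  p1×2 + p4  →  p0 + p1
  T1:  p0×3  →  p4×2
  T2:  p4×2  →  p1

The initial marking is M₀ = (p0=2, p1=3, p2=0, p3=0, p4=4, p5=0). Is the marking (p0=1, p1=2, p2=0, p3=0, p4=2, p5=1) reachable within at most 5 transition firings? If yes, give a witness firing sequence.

NO — not reachable within 5 firings

depth 0: 1 marking
depth 1: 3 markings reached so far
depth 2: 7 markings reached so far
depth 3: 10 markings reached so far
depth 4: 12 markings reached so far
depth 5: 14 markings reached so far
target is not among the 14 markings reachable within 5 steps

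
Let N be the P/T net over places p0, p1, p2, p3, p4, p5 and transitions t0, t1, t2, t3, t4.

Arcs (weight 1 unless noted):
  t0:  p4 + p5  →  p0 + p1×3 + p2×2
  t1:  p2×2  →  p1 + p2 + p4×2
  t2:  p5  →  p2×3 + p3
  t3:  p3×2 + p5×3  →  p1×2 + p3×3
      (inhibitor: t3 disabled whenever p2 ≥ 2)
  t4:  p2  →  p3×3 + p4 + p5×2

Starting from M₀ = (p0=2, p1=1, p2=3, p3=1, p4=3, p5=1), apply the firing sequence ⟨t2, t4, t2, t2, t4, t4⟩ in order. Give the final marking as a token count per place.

step 1: fire t2:  (p0=2, p1=1, p2=3, p3=1, p4=3, p5=1) → (p0=2, p1=1, p2=6, p3=2, p4=3, p5=0)
step 2: fire t4:  (p0=2, p1=1, p2=6, p3=2, p4=3, p5=0) → (p0=2, p1=1, p2=5, p3=5, p4=4, p5=2)
step 3: fire t2:  (p0=2, p1=1, p2=5, p3=5, p4=4, p5=2) → (p0=2, p1=1, p2=8, p3=6, p4=4, p5=1)
step 4: fire t2:  (p0=2, p1=1, p2=8, p3=6, p4=4, p5=1) → (p0=2, p1=1, p2=11, p3=7, p4=4, p5=0)
step 5: fire t4:  (p0=2, p1=1, p2=11, p3=7, p4=4, p5=0) → (p0=2, p1=1, p2=10, p3=10, p4=5, p5=2)
step 6: fire t4:  (p0=2, p1=1, p2=10, p3=10, p4=5, p5=2) → (p0=2, p1=1, p2=9, p3=13, p4=6, p5=4)

(p0=2, p1=1, p2=9, p3=13, p4=6, p5=4)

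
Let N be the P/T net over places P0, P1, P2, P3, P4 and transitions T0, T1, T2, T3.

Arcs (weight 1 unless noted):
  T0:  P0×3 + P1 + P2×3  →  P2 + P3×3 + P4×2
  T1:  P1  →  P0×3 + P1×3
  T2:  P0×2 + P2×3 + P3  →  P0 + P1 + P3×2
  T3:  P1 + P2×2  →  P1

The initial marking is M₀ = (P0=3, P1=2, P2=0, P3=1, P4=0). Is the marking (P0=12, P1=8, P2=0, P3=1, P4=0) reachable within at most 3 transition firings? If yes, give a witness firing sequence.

YES — reachable via ⟨T1, T1, T1⟩ (3 firings)

step 1: fire T1:  (P0=3, P1=2, P2=0, P3=1, P4=0) → (P0=6, P1=4, P2=0, P3=1, P4=0)
step 2: fire T1:  (P0=6, P1=4, P2=0, P3=1, P4=0) → (P0=9, P1=6, P2=0, P3=1, P4=0)
step 3: fire T1:  (P0=9, P1=6, P2=0, P3=1, P4=0) → (P0=12, P1=8, P2=0, P3=1, P4=0)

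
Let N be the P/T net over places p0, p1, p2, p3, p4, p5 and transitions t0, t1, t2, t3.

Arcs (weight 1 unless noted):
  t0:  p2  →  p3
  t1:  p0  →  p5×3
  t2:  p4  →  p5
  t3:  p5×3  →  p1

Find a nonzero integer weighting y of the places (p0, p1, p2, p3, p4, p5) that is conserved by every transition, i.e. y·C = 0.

Incidence matrix C (rows=places, cols=transitions):
       t0   t1   t2   t3
   p0   0   -1    0    0
   p1   0    0    0    1
   p2  -1    0    0    0
   p3   1    0    0    0
   p4   0    0   -1    0
   p5   0    3    1   -3

Candidate y = [0, 0, 1, 1, 0, 0]; check y·C column-wise:
  col t0: 1·-1 + 1·1 = 0
  col t1: 0·-1 + 1·0 + 1·0 + 0·3 = 0
  col t2: 1·0 + 1·0 + 0·-1 + 0·1 = 0
  col t3: 0·1 + 1·0 + 1·0 + 0·-3 = 0

y = (p0:0, p1:0, p2:1, p3:1, p4:0, p5:0)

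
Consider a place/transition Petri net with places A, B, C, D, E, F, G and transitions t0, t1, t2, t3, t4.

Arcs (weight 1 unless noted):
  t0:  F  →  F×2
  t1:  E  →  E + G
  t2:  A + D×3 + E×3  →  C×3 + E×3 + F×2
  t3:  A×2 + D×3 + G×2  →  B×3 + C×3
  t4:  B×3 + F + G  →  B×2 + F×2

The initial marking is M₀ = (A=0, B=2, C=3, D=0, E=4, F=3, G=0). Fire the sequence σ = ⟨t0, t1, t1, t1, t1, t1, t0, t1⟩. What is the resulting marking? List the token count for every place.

step 1: fire t0:  (A=0, B=2, C=3, D=0, E=4, F=3, G=0) → (A=0, B=2, C=3, D=0, E=4, F=4, G=0)
step 2: fire t1:  (A=0, B=2, C=3, D=0, E=4, F=4, G=0) → (A=0, B=2, C=3, D=0, E=4, F=4, G=1)
step 3: fire t1:  (A=0, B=2, C=3, D=0, E=4, F=4, G=1) → (A=0, B=2, C=3, D=0, E=4, F=4, G=2)
step 4: fire t1:  (A=0, B=2, C=3, D=0, E=4, F=4, G=2) → (A=0, B=2, C=3, D=0, E=4, F=4, G=3)
step 5: fire t1:  (A=0, B=2, C=3, D=0, E=4, F=4, G=3) → (A=0, B=2, C=3, D=0, E=4, F=4, G=4)
step 6: fire t1:  (A=0, B=2, C=3, D=0, E=4, F=4, G=4) → (A=0, B=2, C=3, D=0, E=4, F=4, G=5)
step 7: fire t0:  (A=0, B=2, C=3, D=0, E=4, F=4, G=5) → (A=0, B=2, C=3, D=0, E=4, F=5, G=5)
step 8: fire t1:  (A=0, B=2, C=3, D=0, E=4, F=5, G=5) → (A=0, B=2, C=3, D=0, E=4, F=5, G=6)

(A=0, B=2, C=3, D=0, E=4, F=5, G=6)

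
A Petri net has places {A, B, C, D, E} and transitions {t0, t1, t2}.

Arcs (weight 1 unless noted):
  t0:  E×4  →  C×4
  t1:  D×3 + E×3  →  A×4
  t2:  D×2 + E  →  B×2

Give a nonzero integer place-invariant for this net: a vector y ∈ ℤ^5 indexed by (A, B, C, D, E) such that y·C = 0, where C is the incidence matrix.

y = (A:3, B:4, C:0, D:4, E:0)

Incidence matrix C (rows=places, cols=transitions):
       t0   t1   t2
    A   0    4    0
    B   0    0    2
    C   4    0    0
    D   0   -3   -2
    E  -4   -3   -1

Candidate y = [3, 4, 0, 4, 0]; check y·C column-wise:
  col t0: 3·0 + 4·0 + 0·4 + 4·0 + 0·-4 = 0
  col t1: 3·4 + 4·0 + 4·-3 + 0·-3 = 0
  col t2: 3·0 + 4·2 + 4·-2 + 0·-1 = 0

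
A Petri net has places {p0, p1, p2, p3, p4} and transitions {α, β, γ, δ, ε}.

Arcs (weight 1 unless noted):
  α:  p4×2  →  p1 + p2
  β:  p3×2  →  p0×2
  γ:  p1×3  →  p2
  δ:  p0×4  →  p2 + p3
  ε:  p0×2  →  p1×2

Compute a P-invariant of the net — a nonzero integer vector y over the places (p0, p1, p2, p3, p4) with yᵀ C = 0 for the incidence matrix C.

Incidence matrix C (rows=places, cols=transitions):
        α    β    γ    δ    ε
   p0   0    2    0   -4   -2
   p1   1    0   -3    0    2
   p2   1    0    1    1    0
   p3   0   -2    0    1    0
   p4  -2    0    0    0    0

Candidate y = [1, 1, 3, 1, 2]; check y·C column-wise:
  col α: 1·0 + 1·1 + 3·1 + 1·0 + 2·-2 = 0
  col β: 1·2 + 1·0 + 3·0 + 1·-2 + 2·0 = 0
  col γ: 1·0 + 1·-3 + 3·1 + 1·0 + 2·0 = 0
  col δ: 1·-4 + 1·0 + 3·1 + 1·1 + 2·0 = 0
  col ε: 1·-2 + 1·2 + 3·0 + 1·0 + 2·0 = 0

y = (p0:1, p1:1, p2:3, p3:1, p4:2)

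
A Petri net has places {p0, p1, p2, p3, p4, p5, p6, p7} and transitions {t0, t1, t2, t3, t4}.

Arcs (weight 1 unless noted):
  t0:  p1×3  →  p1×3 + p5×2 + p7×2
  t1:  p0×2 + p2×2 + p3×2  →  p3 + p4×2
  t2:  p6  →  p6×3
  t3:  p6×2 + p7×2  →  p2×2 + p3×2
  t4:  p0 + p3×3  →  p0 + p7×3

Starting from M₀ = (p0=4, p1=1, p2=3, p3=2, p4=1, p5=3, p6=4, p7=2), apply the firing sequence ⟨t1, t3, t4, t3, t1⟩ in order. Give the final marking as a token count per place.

step 1: fire t1:  (p0=4, p1=1, p2=3, p3=2, p4=1, p5=3, p6=4, p7=2) → (p0=2, p1=1, p2=1, p3=1, p4=3, p5=3, p6=4, p7=2)
step 2: fire t3:  (p0=2, p1=1, p2=1, p3=1, p4=3, p5=3, p6=4, p7=2) → (p0=2, p1=1, p2=3, p3=3, p4=3, p5=3, p6=2, p7=0)
step 3: fire t4:  (p0=2, p1=1, p2=3, p3=3, p4=3, p5=3, p6=2, p7=0) → (p0=2, p1=1, p2=3, p3=0, p4=3, p5=3, p6=2, p7=3)
step 4: fire t3:  (p0=2, p1=1, p2=3, p3=0, p4=3, p5=3, p6=2, p7=3) → (p0=2, p1=1, p2=5, p3=2, p4=3, p5=3, p6=0, p7=1)
step 5: fire t1:  (p0=2, p1=1, p2=5, p3=2, p4=3, p5=3, p6=0, p7=1) → (p0=0, p1=1, p2=3, p3=1, p4=5, p5=3, p6=0, p7=1)

(p0=0, p1=1, p2=3, p3=1, p4=5, p5=3, p6=0, p7=1)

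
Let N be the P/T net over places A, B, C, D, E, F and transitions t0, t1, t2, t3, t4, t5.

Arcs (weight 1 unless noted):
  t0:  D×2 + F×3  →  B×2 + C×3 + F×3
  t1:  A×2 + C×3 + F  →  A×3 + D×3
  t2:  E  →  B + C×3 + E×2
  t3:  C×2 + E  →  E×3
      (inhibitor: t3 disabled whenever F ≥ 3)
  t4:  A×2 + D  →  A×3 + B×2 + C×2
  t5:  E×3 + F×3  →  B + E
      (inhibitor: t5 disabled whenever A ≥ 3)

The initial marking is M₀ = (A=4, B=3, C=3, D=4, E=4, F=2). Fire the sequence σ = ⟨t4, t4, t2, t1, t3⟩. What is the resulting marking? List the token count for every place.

(A=7, B=8, C=5, D=5, E=7, F=1)

step 1: fire t4:  (A=4, B=3, C=3, D=4, E=4, F=2) → (A=5, B=5, C=5, D=3, E=4, F=2)
step 2: fire t4:  (A=5, B=5, C=5, D=3, E=4, F=2) → (A=6, B=7, C=7, D=2, E=4, F=2)
step 3: fire t2:  (A=6, B=7, C=7, D=2, E=4, F=2) → (A=6, B=8, C=10, D=2, E=5, F=2)
step 4: fire t1:  (A=6, B=8, C=10, D=2, E=5, F=2) → (A=7, B=8, C=7, D=5, E=5, F=1)
step 5: fire t3:  (A=7, B=8, C=7, D=5, E=5, F=1) → (A=7, B=8, C=5, D=5, E=7, F=1)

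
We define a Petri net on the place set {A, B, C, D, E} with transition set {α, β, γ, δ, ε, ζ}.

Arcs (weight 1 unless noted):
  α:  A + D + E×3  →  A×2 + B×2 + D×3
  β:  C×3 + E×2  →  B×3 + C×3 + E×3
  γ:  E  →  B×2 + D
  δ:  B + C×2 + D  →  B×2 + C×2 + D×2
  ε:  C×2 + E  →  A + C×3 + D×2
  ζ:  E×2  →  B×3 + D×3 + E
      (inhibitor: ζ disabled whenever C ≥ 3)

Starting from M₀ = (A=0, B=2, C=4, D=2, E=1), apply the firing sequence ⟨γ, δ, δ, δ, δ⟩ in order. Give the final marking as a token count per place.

(A=0, B=8, C=4, D=7, E=0)

step 1: fire γ:  (A=0, B=2, C=4, D=2, E=1) → (A=0, B=4, C=4, D=3, E=0)
step 2: fire δ:  (A=0, B=4, C=4, D=3, E=0) → (A=0, B=5, C=4, D=4, E=0)
step 3: fire δ:  (A=0, B=5, C=4, D=4, E=0) → (A=0, B=6, C=4, D=5, E=0)
step 4: fire δ:  (A=0, B=6, C=4, D=5, E=0) → (A=0, B=7, C=4, D=6, E=0)
step 5: fire δ:  (A=0, B=7, C=4, D=6, E=0) → (A=0, B=8, C=4, D=7, E=0)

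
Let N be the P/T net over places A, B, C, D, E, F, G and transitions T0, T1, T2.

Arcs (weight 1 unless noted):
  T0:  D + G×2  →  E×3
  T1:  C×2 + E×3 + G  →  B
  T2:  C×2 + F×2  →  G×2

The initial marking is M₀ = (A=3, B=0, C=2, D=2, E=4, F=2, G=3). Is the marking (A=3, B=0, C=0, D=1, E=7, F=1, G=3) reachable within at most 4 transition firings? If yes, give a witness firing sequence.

NO — not reachable within 4 firings

depth 0: 1 marking
depth 1: 4 markings reached so far
depth 2: 6 markings reached so far
depth 3: 7 markings reached so far
depth 4: 7 markings reached so far
(frontier empty at depth 4; search complete)
target is not among the 7 markings reachable within 4 steps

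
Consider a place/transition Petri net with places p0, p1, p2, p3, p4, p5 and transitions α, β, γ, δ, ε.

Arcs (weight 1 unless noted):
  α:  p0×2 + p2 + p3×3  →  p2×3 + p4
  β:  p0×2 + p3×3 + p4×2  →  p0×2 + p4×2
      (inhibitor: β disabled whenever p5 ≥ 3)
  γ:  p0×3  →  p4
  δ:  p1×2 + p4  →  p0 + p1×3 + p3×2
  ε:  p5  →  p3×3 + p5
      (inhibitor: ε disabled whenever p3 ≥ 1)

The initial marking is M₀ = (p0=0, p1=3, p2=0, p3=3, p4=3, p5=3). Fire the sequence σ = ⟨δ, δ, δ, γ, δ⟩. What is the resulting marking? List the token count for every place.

(p0=1, p1=7, p2=0, p3=11, p4=0, p5=3)

step 1: fire δ:  (p0=0, p1=3, p2=0, p3=3, p4=3, p5=3) → (p0=1, p1=4, p2=0, p3=5, p4=2, p5=3)
step 2: fire δ:  (p0=1, p1=4, p2=0, p3=5, p4=2, p5=3) → (p0=2, p1=5, p2=0, p3=7, p4=1, p5=3)
step 3: fire δ:  (p0=2, p1=5, p2=0, p3=7, p4=1, p5=3) → (p0=3, p1=6, p2=0, p3=9, p4=0, p5=3)
step 4: fire γ:  (p0=3, p1=6, p2=0, p3=9, p4=0, p5=3) → (p0=0, p1=6, p2=0, p3=9, p4=1, p5=3)
step 5: fire δ:  (p0=0, p1=6, p2=0, p3=9, p4=1, p5=3) → (p0=1, p1=7, p2=0, p3=11, p4=0, p5=3)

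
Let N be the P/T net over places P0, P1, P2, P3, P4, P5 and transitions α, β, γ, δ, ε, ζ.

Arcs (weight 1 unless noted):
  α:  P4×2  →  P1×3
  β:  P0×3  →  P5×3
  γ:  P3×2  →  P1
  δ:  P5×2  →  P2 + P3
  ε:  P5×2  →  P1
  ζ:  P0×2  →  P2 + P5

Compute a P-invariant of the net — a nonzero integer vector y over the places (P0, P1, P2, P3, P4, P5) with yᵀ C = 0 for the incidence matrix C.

Incidence matrix C (rows=places, cols=transitions):
        α    β    γ    δ    ε    ζ
   P0   0   -3    0    0    0   -2
   P1   3    0    1    0    1    0
   P2   0    0    0    1    0    1
   P3   0    0   -2    1    0    0
   P4  -2    0    0    0    0    0
   P5   0    3    0   -2   -2    1

Candidate y = [1, 2, 1, 1, 3, 1]; check y·C column-wise:
  col α: 1·0 + 2·3 + 1·0 + 1·0 + 3·-2 + 1·0 = 0
  col β: 1·-3 + 2·0 + 1·0 + 1·0 + 3·0 + 1·3 = 0
  col γ: 1·0 + 2·1 + 1·0 + 1·-2 + 3·0 + 1·0 = 0
  col δ: 1·0 + 2·0 + 1·1 + 1·1 + 3·0 + 1·-2 = 0
  col ε: 1·0 + 2·1 + 1·0 + 1·0 + 3·0 + 1·-2 = 0
  col ζ: 1·-2 + 2·0 + 1·1 + 1·0 + 3·0 + 1·1 = 0

y = (P0:1, P1:2, P2:1, P3:1, P4:3, P5:1)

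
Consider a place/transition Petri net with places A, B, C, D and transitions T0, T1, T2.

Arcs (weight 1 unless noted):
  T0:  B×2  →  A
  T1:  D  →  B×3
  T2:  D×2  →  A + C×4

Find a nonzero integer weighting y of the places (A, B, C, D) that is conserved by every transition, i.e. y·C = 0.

Incidence matrix C (rows=places, cols=transitions):
       T0   T1   T2
    A   1    0    1
    B  -2    3    0
    C   0    0    4
    D   0   -1   -2

Candidate y = [2, 1, 1, 3]; check y·C column-wise:
  col T0: 2·1 + 1·-2 + 1·0 + 3·0 = 0
  col T1: 2·0 + 1·3 + 1·0 + 3·-1 = 0
  col T2: 2·1 + 1·0 + 1·4 + 3·-2 = 0

y = (A:2, B:1, C:1, D:3)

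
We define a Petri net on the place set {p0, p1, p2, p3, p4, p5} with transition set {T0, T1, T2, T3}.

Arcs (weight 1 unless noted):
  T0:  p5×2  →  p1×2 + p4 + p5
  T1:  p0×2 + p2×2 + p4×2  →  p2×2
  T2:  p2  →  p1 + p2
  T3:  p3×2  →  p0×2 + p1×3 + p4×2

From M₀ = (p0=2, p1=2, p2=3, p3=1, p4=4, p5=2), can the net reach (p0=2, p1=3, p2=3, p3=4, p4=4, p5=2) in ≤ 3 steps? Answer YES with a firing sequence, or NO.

NO — not reachable within 3 firings

depth 0: 1 marking
depth 1: 4 markings reached so far
depth 2: 8 markings reached so far
depth 3: 12 markings reached so far
target is not among the 12 markings reachable within 3 steps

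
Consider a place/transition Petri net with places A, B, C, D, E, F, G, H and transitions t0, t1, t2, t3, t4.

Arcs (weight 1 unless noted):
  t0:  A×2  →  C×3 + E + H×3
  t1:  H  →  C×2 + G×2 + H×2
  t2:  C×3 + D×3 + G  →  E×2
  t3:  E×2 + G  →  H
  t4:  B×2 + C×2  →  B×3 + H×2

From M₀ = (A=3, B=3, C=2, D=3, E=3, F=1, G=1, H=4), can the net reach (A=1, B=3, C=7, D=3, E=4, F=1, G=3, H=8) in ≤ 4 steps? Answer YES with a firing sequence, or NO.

YES — reachable via ⟨t0, t1⟩ (2 firings)

step 1: fire t0:  (A=3, B=3, C=2, D=3, E=3, F=1, G=1, H=4) → (A=1, B=3, C=5, D=3, E=4, F=1, G=1, H=7)
step 2: fire t1:  (A=1, B=3, C=5, D=3, E=4, F=1, G=1, H=7) → (A=1, B=3, C=7, D=3, E=4, F=1, G=3, H=8)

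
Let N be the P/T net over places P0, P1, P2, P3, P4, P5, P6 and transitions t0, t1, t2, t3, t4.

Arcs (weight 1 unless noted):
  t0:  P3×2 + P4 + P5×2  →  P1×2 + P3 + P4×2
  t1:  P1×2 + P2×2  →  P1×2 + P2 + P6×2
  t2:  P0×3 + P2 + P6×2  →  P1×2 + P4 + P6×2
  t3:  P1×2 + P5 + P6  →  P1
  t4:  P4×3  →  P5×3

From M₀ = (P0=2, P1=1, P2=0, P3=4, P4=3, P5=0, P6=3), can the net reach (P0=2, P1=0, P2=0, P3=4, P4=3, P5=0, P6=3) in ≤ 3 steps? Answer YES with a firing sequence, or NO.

NO — not reachable within 3 firings

depth 0: 1 marking
depth 1: 2 markings reached so far
depth 2: 2 markings reached so far
(frontier empty at depth 2; search complete)
target is not among the 2 markings reachable within 3 steps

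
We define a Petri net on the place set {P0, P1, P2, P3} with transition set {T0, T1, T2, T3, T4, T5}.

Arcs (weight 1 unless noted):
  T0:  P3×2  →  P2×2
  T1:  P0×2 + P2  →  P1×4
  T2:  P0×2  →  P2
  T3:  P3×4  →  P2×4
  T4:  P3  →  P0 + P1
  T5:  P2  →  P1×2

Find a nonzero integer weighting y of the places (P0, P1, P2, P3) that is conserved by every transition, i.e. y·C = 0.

y = (P0:1, P1:1, P2:2, P3:2)

Incidence matrix C (rows=places, cols=transitions):
       T0   T1   T2   T3   T4   T5
   P0   0   -2   -2    0    1    0
   P1   0    4    0    0    1    2
   P2   2   -1    1    4    0   -1
   P3  -2    0    0   -4   -1    0

Candidate y = [1, 1, 2, 2]; check y·C column-wise:
  col T0: 1·0 + 1·0 + 2·2 + 2·-2 = 0
  col T1: 1·-2 + 1·4 + 2·-1 + 2·0 = 0
  col T2: 1·-2 + 1·0 + 2·1 + 2·0 = 0
  col T3: 1·0 + 1·0 + 2·4 + 2·-4 = 0
  col T4: 1·1 + 1·1 + 2·0 + 2·-1 = 0
  col T5: 1·0 + 1·2 + 2·-1 + 2·0 = 0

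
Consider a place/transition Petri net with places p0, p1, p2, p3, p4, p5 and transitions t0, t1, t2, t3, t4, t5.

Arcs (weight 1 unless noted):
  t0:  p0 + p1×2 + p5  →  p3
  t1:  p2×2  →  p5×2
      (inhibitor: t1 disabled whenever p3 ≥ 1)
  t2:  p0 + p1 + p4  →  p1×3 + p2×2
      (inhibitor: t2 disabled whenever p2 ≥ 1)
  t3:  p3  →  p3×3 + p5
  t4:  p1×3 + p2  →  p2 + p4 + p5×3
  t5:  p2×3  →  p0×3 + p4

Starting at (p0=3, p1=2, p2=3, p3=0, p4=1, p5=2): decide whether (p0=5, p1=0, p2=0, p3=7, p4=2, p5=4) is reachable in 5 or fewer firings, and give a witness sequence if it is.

YES — reachable via ⟨t0, t3, t3, t3, t5⟩ (5 firings)

step 1: fire t0:  (p0=3, p1=2, p2=3, p3=0, p4=1, p5=2) → (p0=2, p1=0, p2=3, p3=1, p4=1, p5=1)
step 2: fire t3:  (p0=2, p1=0, p2=3, p3=1, p4=1, p5=1) → (p0=2, p1=0, p2=3, p3=3, p4=1, p5=2)
step 3: fire t3:  (p0=2, p1=0, p2=3, p3=3, p4=1, p5=2) → (p0=2, p1=0, p2=3, p3=5, p4=1, p5=3)
step 4: fire t3:  (p0=2, p1=0, p2=3, p3=5, p4=1, p5=3) → (p0=2, p1=0, p2=3, p3=7, p4=1, p5=4)
step 5: fire t5:  (p0=2, p1=0, p2=3, p3=7, p4=1, p5=4) → (p0=5, p1=0, p2=0, p3=7, p4=2, p5=4)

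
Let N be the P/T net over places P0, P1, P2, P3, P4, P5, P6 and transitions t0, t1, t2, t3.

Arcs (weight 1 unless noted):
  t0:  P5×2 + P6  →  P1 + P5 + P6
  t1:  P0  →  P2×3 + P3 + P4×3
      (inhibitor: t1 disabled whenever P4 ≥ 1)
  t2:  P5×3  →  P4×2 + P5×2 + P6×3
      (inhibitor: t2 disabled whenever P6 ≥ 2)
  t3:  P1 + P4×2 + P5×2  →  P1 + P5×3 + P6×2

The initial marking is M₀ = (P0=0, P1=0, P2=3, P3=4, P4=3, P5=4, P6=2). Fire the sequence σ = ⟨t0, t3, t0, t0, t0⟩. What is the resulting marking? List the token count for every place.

(P0=0, P1=4, P2=3, P3=4, P4=1, P5=1, P6=4)

step 1: fire t0:  (P0=0, P1=0, P2=3, P3=4, P4=3, P5=4, P6=2) → (P0=0, P1=1, P2=3, P3=4, P4=3, P5=3, P6=2)
step 2: fire t3:  (P0=0, P1=1, P2=3, P3=4, P4=3, P5=3, P6=2) → (P0=0, P1=1, P2=3, P3=4, P4=1, P5=4, P6=4)
step 3: fire t0:  (P0=0, P1=1, P2=3, P3=4, P4=1, P5=4, P6=4) → (P0=0, P1=2, P2=3, P3=4, P4=1, P5=3, P6=4)
step 4: fire t0:  (P0=0, P1=2, P2=3, P3=4, P4=1, P5=3, P6=4) → (P0=0, P1=3, P2=3, P3=4, P4=1, P5=2, P6=4)
step 5: fire t0:  (P0=0, P1=3, P2=3, P3=4, P4=1, P5=2, P6=4) → (P0=0, P1=4, P2=3, P3=4, P4=1, P5=1, P6=4)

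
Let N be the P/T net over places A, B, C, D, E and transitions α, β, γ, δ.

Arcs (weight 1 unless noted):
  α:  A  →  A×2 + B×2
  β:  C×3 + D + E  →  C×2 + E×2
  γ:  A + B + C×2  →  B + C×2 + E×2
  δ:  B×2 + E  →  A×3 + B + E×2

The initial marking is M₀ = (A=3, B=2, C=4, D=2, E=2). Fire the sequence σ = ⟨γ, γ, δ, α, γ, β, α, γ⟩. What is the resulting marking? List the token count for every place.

(A=4, B=5, C=3, D=1, E=12)

step 1: fire γ:  (A=3, B=2, C=4, D=2, E=2) → (A=2, B=2, C=4, D=2, E=4)
step 2: fire γ:  (A=2, B=2, C=4, D=2, E=4) → (A=1, B=2, C=4, D=2, E=6)
step 3: fire δ:  (A=1, B=2, C=4, D=2, E=6) → (A=4, B=1, C=4, D=2, E=7)
step 4: fire α:  (A=4, B=1, C=4, D=2, E=7) → (A=5, B=3, C=4, D=2, E=7)
step 5: fire γ:  (A=5, B=3, C=4, D=2, E=7) → (A=4, B=3, C=4, D=2, E=9)
step 6: fire β:  (A=4, B=3, C=4, D=2, E=9) → (A=4, B=3, C=3, D=1, E=10)
step 7: fire α:  (A=4, B=3, C=3, D=1, E=10) → (A=5, B=5, C=3, D=1, E=10)
step 8: fire γ:  (A=5, B=5, C=3, D=1, E=10) → (A=4, B=5, C=3, D=1, E=12)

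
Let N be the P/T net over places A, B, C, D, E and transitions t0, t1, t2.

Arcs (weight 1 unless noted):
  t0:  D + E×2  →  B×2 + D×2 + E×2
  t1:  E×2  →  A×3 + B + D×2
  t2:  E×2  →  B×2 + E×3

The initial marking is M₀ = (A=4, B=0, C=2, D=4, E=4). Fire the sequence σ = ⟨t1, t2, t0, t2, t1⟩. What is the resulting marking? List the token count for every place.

step 1: fire t1:  (A=4, B=0, C=2, D=4, E=4) → (A=7, B=1, C=2, D=6, E=2)
step 2: fire t2:  (A=7, B=1, C=2, D=6, E=2) → (A=7, B=3, C=2, D=6, E=3)
step 3: fire t0:  (A=7, B=3, C=2, D=6, E=3) → (A=7, B=5, C=2, D=7, E=3)
step 4: fire t2:  (A=7, B=5, C=2, D=7, E=3) → (A=7, B=7, C=2, D=7, E=4)
step 5: fire t1:  (A=7, B=7, C=2, D=7, E=4) → (A=10, B=8, C=2, D=9, E=2)

(A=10, B=8, C=2, D=9, E=2)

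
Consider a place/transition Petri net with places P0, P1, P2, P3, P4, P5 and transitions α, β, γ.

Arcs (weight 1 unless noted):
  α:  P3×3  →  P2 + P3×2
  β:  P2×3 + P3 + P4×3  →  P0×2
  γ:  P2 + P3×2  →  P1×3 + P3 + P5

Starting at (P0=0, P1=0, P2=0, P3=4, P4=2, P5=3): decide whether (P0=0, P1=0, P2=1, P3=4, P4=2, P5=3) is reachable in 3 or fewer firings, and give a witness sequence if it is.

NO — not reachable within 3 firings

depth 0: 1 marking
depth 1: 2 markings reached so far
depth 2: 4 markings reached so far
depth 3: 5 markings reached so far
target is not among the 5 markings reachable within 3 steps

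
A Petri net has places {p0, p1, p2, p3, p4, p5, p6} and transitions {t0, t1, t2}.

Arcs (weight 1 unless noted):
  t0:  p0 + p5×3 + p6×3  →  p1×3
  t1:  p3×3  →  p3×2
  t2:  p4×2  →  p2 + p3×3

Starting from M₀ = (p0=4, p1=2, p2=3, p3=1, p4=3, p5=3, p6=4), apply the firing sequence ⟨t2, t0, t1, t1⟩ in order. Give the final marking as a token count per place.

step 1: fire t2:  (p0=4, p1=2, p2=3, p3=1, p4=3, p5=3, p6=4) → (p0=4, p1=2, p2=4, p3=4, p4=1, p5=3, p6=4)
step 2: fire t0:  (p0=4, p1=2, p2=4, p3=4, p4=1, p5=3, p6=4) → (p0=3, p1=5, p2=4, p3=4, p4=1, p5=0, p6=1)
step 3: fire t1:  (p0=3, p1=5, p2=4, p3=4, p4=1, p5=0, p6=1) → (p0=3, p1=5, p2=4, p3=3, p4=1, p5=0, p6=1)
step 4: fire t1:  (p0=3, p1=5, p2=4, p3=3, p4=1, p5=0, p6=1) → (p0=3, p1=5, p2=4, p3=2, p4=1, p5=0, p6=1)

(p0=3, p1=5, p2=4, p3=2, p4=1, p5=0, p6=1)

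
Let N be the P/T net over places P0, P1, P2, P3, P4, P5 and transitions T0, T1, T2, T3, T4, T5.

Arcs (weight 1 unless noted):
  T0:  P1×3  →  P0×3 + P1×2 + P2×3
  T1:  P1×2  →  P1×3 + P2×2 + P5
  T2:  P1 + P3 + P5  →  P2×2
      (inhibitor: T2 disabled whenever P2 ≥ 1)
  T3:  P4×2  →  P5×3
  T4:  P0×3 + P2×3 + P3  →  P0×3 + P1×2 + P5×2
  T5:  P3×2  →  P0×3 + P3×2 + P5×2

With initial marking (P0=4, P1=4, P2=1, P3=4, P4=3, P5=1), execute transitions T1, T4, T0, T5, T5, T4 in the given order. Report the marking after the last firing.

(P0=13, P1=8, P2=0, P3=2, P4=3, P5=10)

step 1: fire T1:  (P0=4, P1=4, P2=1, P3=4, P4=3, P5=1) → (P0=4, P1=5, P2=3, P3=4, P4=3, P5=2)
step 2: fire T4:  (P0=4, P1=5, P2=3, P3=4, P4=3, P5=2) → (P0=4, P1=7, P2=0, P3=3, P4=3, P5=4)
step 3: fire T0:  (P0=4, P1=7, P2=0, P3=3, P4=3, P5=4) → (P0=7, P1=6, P2=3, P3=3, P4=3, P5=4)
step 4: fire T5:  (P0=7, P1=6, P2=3, P3=3, P4=3, P5=4) → (P0=10, P1=6, P2=3, P3=3, P4=3, P5=6)
step 5: fire T5:  (P0=10, P1=6, P2=3, P3=3, P4=3, P5=6) → (P0=13, P1=6, P2=3, P3=3, P4=3, P5=8)
step 6: fire T4:  (P0=13, P1=6, P2=3, P3=3, P4=3, P5=8) → (P0=13, P1=8, P2=0, P3=2, P4=3, P5=10)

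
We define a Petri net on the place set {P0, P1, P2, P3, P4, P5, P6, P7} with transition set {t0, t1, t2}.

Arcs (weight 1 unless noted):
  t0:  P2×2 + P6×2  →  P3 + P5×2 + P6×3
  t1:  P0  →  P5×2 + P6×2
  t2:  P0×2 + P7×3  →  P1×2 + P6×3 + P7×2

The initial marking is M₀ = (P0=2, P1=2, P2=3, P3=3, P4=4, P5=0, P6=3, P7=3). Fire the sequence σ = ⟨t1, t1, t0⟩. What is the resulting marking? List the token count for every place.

(P0=0, P1=2, P2=1, P3=4, P4=4, P5=6, P6=8, P7=3)

step 1: fire t1:  (P0=2, P1=2, P2=3, P3=3, P4=4, P5=0, P6=3, P7=3) → (P0=1, P1=2, P2=3, P3=3, P4=4, P5=2, P6=5, P7=3)
step 2: fire t1:  (P0=1, P1=2, P2=3, P3=3, P4=4, P5=2, P6=5, P7=3) → (P0=0, P1=2, P2=3, P3=3, P4=4, P5=4, P6=7, P7=3)
step 3: fire t0:  (P0=0, P1=2, P2=3, P3=3, P4=4, P5=4, P6=7, P7=3) → (P0=0, P1=2, P2=1, P3=4, P4=4, P5=6, P6=8, P7=3)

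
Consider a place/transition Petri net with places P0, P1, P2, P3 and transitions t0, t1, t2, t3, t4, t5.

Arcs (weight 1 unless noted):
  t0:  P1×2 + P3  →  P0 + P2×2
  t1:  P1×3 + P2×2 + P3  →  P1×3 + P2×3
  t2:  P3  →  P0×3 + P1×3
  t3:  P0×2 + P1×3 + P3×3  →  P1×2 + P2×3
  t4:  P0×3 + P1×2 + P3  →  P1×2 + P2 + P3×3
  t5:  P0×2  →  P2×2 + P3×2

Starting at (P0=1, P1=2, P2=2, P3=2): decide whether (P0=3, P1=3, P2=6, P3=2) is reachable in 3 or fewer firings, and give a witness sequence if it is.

step 1: fire t0:  (P0=1, P1=2, P2=2, P3=2) → (P0=2, P1=0, P2=4, P3=1)
step 2: fire t2:  (P0=2, P1=0, P2=4, P3=1) → (P0=5, P1=3, P2=4, P3=0)
step 3: fire t5:  (P0=5, P1=3, P2=4, P3=0) → (P0=3, P1=3, P2=6, P3=2)

YES — reachable via ⟨t0, t2, t5⟩ (3 firings)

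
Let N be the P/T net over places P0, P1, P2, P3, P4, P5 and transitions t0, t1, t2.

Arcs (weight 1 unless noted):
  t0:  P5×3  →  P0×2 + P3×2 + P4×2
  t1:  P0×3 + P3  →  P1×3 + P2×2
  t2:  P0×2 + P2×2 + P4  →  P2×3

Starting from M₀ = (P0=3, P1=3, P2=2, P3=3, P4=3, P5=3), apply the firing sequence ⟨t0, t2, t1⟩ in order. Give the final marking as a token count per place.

(P0=0, P1=6, P2=5, P3=4, P4=4, P5=0)

step 1: fire t0:  (P0=3, P1=3, P2=2, P3=3, P4=3, P5=3) → (P0=5, P1=3, P2=2, P3=5, P4=5, P5=0)
step 2: fire t2:  (P0=5, P1=3, P2=2, P3=5, P4=5, P5=0) → (P0=3, P1=3, P2=3, P3=5, P4=4, P5=0)
step 3: fire t1:  (P0=3, P1=3, P2=3, P3=5, P4=4, P5=0) → (P0=0, P1=6, P2=5, P3=4, P4=4, P5=0)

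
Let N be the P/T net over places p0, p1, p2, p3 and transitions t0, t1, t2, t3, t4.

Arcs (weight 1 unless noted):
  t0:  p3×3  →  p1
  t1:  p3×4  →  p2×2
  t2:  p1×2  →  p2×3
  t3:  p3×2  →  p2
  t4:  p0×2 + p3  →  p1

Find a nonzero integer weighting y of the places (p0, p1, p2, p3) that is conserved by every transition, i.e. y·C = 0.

y = (p0:1, p1:3, p2:2, p3:1)

Incidence matrix C (rows=places, cols=transitions):
       t0   t1   t2   t3   t4
   p0   0    0    0    0   -2
   p1   1    0   -2    0    1
   p2   0    2    3    1    0
   p3  -3   -4    0   -2   -1

Candidate y = [1, 3, 2, 1]; check y·C column-wise:
  col t0: 1·0 + 3·1 + 2·0 + 1·-3 = 0
  col t1: 1·0 + 3·0 + 2·2 + 1·-4 = 0
  col t2: 1·0 + 3·-2 + 2·3 + 1·0 = 0
  col t3: 1·0 + 3·0 + 2·1 + 1·-2 = 0
  col t4: 1·-2 + 3·1 + 2·0 + 1·-1 = 0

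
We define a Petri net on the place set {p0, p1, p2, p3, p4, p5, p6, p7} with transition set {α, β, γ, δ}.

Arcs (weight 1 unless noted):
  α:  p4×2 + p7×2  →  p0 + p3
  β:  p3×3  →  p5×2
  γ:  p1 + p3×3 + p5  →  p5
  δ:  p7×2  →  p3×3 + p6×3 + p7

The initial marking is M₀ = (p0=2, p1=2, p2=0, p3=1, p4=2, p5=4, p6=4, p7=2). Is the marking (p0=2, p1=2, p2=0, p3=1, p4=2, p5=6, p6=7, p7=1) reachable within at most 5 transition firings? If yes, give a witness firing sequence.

step 1: fire δ:  (p0=2, p1=2, p2=0, p3=1, p4=2, p5=4, p6=4, p7=2) → (p0=2, p1=2, p2=0, p3=4, p4=2, p5=4, p6=7, p7=1)
step 2: fire β:  (p0=2, p1=2, p2=0, p3=4, p4=2, p5=4, p6=7, p7=1) → (p0=2, p1=2, p2=0, p3=1, p4=2, p5=6, p6=7, p7=1)

YES — reachable via ⟨δ, β⟩ (2 firings)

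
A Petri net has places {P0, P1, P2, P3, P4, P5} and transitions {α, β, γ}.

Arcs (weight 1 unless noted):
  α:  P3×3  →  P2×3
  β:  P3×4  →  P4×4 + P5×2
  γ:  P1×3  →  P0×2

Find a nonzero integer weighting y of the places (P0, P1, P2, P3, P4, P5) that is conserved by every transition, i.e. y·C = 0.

y = (P0:3, P1:2, P2:0, P3:0, P4:0, P5:0)

Incidence matrix C (rows=places, cols=transitions):
        α    β    γ
   P0   0    0    2
   P1   0    0   -3
   P2   3    0    0
   P3  -3   -4    0
   P4   0    4    0
   P5   0    2    0

Candidate y = [3, 2, 0, 0, 0, 0]; check y·C column-wise:
  col α: 3·0 + 2·0 + 0·3 + 0·-3 = 0
  col β: 3·0 + 2·0 + 0·-4 + 0·4 + 0·2 = 0
  col γ: 3·2 + 2·-3 = 0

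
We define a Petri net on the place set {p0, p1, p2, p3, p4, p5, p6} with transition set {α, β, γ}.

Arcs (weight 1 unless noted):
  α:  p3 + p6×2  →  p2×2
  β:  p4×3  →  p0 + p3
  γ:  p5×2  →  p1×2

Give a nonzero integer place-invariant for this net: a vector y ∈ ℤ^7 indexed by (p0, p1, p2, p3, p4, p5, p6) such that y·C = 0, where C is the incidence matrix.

Incidence matrix C (rows=places, cols=transitions):
        α    β    γ
   p0   0    1    0
   p1   0    0    2
   p2   2    0    0
   p3  -1    1    0
   p4   0   -3    0
   p5   0    0   -2
   p6  -2    0    0

Candidate y = [2, 0, -1, -2, 0, 0, 0]; check y·C column-wise:
  col α: 2·0 + -1·2 + -2·-1 + 0·-2 = 0
  col β: 2·1 + -1·0 + -2·1 + 0·-3 = 0
  col γ: 2·0 + 0·2 + -1·0 + -2·0 + 0·-2 = 0

y = (p0:2, p1:0, p2:-1, p3:-2, p4:0, p5:0, p6:0)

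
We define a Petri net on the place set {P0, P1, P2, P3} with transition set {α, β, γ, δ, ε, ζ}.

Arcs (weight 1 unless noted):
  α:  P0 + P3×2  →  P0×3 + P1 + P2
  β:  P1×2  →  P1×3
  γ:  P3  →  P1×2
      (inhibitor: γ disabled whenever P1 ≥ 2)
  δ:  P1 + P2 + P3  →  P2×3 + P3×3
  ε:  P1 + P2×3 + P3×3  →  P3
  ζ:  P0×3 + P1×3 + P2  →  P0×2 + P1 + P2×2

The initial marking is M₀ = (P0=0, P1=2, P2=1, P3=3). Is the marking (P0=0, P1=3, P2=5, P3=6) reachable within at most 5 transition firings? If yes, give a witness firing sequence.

step 1: fire β:  (P0=0, P1=2, P2=1, P3=3) → (P0=0, P1=3, P2=1, P3=3)
step 2: fire δ:  (P0=0, P1=3, P2=1, P3=3) → (P0=0, P1=2, P2=3, P3=5)
step 3: fire δ:  (P0=0, P1=2, P2=3, P3=5) → (P0=0, P1=1, P2=5, P3=7)
step 4: fire γ:  (P0=0, P1=1, P2=5, P3=7) → (P0=0, P1=3, P2=5, P3=6)

YES — reachable via ⟨β, δ, δ, γ⟩ (4 firings)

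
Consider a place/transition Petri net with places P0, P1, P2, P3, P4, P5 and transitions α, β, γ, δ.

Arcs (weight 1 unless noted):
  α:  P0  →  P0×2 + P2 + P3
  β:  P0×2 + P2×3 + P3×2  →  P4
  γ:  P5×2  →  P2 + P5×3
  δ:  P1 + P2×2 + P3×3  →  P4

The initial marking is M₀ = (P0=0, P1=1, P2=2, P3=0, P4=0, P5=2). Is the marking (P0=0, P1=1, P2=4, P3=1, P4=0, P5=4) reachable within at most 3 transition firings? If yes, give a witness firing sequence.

depth 0: 1 marking
depth 1: 2 markings reached so far
depth 2: 3 markings reached so far
depth 3: 4 markings reached so far
target is not among the 4 markings reachable within 3 steps

NO — not reachable within 3 firings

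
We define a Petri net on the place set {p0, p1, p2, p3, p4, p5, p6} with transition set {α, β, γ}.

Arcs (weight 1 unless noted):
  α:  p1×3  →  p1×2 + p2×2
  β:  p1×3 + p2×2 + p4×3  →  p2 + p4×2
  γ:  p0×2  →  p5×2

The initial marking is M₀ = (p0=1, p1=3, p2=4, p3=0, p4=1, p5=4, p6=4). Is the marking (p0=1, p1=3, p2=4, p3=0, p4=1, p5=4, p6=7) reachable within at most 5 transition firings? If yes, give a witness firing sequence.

NO — not reachable within 5 firings

depth 0: 1 marking
depth 1: 2 markings reached so far
depth 2: 2 markings reached so far
(frontier empty at depth 2; search complete)
target is not among the 2 markings reachable within 5 steps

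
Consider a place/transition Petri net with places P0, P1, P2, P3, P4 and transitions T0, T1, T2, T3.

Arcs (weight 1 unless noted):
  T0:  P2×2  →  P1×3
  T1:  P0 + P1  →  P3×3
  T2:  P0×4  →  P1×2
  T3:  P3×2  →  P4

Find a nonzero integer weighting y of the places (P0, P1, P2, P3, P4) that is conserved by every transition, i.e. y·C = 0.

Incidence matrix C (rows=places, cols=transitions):
       T0   T1   T2   T3
   P0   0   -1   -4    0
   P1   3   -1    2    0
   P2  -2    0    0    0
   P3   0    3    0   -2
   P4   0    0    0    1

Candidate y = [1, 2, 3, 1, 2]; check y·C column-wise:
  col T0: 1·0 + 2·3 + 3·-2 + 1·0 + 2·0 = 0
  col T1: 1·-1 + 2·-1 + 3·0 + 1·3 + 2·0 = 0
  col T2: 1·-4 + 2·2 + 3·0 + 1·0 + 2·0 = 0
  col T3: 1·0 + 2·0 + 3·0 + 1·-2 + 2·1 = 0

y = (P0:1, P1:2, P2:3, P3:1, P4:2)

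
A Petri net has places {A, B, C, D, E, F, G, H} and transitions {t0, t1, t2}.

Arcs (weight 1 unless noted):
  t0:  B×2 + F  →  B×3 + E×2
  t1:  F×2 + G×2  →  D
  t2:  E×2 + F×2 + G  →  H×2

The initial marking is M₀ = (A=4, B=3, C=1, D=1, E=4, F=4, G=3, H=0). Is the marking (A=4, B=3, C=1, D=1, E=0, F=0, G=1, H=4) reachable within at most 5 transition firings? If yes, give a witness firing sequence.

step 1: fire t2:  (A=4, B=3, C=1, D=1, E=4, F=4, G=3, H=0) → (A=4, B=3, C=1, D=1, E=2, F=2, G=2, H=2)
step 2: fire t2:  (A=4, B=3, C=1, D=1, E=2, F=2, G=2, H=2) → (A=4, B=3, C=1, D=1, E=0, F=0, G=1, H=4)

YES — reachable via ⟨t2, t2⟩ (2 firings)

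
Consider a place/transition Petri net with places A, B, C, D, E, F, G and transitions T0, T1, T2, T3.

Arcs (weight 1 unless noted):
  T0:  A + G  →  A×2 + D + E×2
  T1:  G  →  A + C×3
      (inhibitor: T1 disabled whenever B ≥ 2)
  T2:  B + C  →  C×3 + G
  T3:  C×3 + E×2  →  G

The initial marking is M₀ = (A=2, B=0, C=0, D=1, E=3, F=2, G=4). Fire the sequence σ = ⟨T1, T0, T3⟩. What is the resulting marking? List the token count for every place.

(A=4, B=0, C=0, D=2, E=3, F=2, G=3)

step 1: fire T1:  (A=2, B=0, C=0, D=1, E=3, F=2, G=4) → (A=3, B=0, C=3, D=1, E=3, F=2, G=3)
step 2: fire T0:  (A=3, B=0, C=3, D=1, E=3, F=2, G=3) → (A=4, B=0, C=3, D=2, E=5, F=2, G=2)
step 3: fire T3:  (A=4, B=0, C=3, D=2, E=5, F=2, G=2) → (A=4, B=0, C=0, D=2, E=3, F=2, G=3)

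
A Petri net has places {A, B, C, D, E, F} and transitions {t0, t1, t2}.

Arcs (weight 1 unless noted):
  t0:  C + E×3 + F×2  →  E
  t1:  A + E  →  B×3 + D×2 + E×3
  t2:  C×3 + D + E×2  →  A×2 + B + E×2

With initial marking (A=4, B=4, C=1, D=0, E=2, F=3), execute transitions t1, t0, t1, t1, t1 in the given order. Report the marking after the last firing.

(A=0, B=16, C=0, D=8, E=8, F=1)

step 1: fire t1:  (A=4, B=4, C=1, D=0, E=2, F=3) → (A=3, B=7, C=1, D=2, E=4, F=3)
step 2: fire t0:  (A=3, B=7, C=1, D=2, E=4, F=3) → (A=3, B=7, C=0, D=2, E=2, F=1)
step 3: fire t1:  (A=3, B=7, C=0, D=2, E=2, F=1) → (A=2, B=10, C=0, D=4, E=4, F=1)
step 4: fire t1:  (A=2, B=10, C=0, D=4, E=4, F=1) → (A=1, B=13, C=0, D=6, E=6, F=1)
step 5: fire t1:  (A=1, B=13, C=0, D=6, E=6, F=1) → (A=0, B=16, C=0, D=8, E=8, F=1)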